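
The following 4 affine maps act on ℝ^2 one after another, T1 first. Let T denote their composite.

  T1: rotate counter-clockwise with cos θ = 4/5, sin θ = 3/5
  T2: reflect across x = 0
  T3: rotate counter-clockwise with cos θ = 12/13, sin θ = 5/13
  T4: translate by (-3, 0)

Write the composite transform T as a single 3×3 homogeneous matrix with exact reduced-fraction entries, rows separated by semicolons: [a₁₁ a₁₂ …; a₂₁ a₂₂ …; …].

T = [-63/65 16/65 -3; 16/65 63/65 0; 0 0 1]

T1 = [4/5 -3/5 0; 3/5 4/5 0; 0 0 1]
T2·T1 = [-4/5 3/5 0; 3/5 4/5 0; 0 0 1]
T3·…·T1 = [-63/65 16/65 0; 16/65 63/65 0; 0 0 1]
T4·…·T1 = [-63/65 16/65 -3; 16/65 63/65 0; 0 0 1]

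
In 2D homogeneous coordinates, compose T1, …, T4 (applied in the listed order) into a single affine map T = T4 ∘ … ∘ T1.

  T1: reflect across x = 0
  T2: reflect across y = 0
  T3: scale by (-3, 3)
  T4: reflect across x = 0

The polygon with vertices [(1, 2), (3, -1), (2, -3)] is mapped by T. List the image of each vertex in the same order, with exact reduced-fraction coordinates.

T1 reflect across x = 0: (1, 2) → (-1, 2); (3, -1) → (-3, -1); (2, -3) → (-2, -3)
T2 reflect across y = 0: (-1, 2) → (-1, -2); (-3, -1) → (-3, 1); (-2, -3) → (-2, 3)
T3 scale by (-3, 3): (-1, -2) → (3, -6); (-3, 1) → (9, 3); (-2, 3) → (6, 9)
T4 reflect across x = 0: (3, -6) → (-3, -6); (9, 3) → (-9, 3); (6, 9) → (-6, 9)

image vertices: (-3, -6), (-9, 3), (-6, 9)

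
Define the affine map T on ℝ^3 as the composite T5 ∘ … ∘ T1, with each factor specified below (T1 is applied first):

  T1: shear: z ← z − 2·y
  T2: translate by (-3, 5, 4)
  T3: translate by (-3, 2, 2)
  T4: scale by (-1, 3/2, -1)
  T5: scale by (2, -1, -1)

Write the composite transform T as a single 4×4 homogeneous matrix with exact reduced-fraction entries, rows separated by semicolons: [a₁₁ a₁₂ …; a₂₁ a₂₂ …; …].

T1 = [1 0 0 0; 0 1 0 0; 0 -2 1 0; 0 0 0 1]
T2·T1 = [1 0 0 -3; 0 1 0 5; 0 -2 1 4; 0 0 0 1]
T3·…·T1 = [1 0 0 -6; 0 1 0 7; 0 -2 1 6; 0 0 0 1]
T4·…·T1 = [-1 0 0 6; 0 3/2 0 21/2; 0 2 -1 -6; 0 0 0 1]
T5·…·T1 = [-2 0 0 12; 0 -3/2 0 -21/2; 0 -2 1 6; 0 0 0 1]

T = [-2 0 0 12; 0 -3/2 0 -21/2; 0 -2 1 6; 0 0 0 1]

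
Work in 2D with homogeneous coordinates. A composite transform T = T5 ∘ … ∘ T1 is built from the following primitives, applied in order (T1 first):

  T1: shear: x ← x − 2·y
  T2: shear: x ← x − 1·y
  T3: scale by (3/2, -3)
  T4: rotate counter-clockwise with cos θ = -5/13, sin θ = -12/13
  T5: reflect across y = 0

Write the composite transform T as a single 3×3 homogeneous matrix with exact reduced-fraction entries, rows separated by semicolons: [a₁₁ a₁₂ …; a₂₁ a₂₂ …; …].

T = [-15/26 -27/26 0; 18/13 -69/13 0; 0 0 1]

T1 = [1 -2 0; 0 1 0; 0 0 1]
T2·T1 = [1 -3 0; 0 1 0; 0 0 1]
T3·…·T1 = [3/2 -9/2 0; 0 -3 0; 0 0 1]
T4·…·T1 = [-15/26 -27/26 0; -18/13 69/13 0; 0 0 1]
T5·…·T1 = [-15/26 -27/26 0; 18/13 -69/13 0; 0 0 1]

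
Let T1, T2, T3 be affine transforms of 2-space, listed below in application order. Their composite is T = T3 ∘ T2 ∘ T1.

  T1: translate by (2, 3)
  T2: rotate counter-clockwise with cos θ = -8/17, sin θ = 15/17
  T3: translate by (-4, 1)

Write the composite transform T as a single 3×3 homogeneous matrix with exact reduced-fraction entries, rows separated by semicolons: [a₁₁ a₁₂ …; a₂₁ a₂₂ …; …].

T = [-8/17 -15/17 -129/17; 15/17 -8/17 23/17; 0 0 1]

T1 = [1 0 2; 0 1 3; 0 0 1]
T2·T1 = [-8/17 -15/17 -61/17; 15/17 -8/17 6/17; 0 0 1]
T3·…·T1 = [-8/17 -15/17 -129/17; 15/17 -8/17 23/17; 0 0 1]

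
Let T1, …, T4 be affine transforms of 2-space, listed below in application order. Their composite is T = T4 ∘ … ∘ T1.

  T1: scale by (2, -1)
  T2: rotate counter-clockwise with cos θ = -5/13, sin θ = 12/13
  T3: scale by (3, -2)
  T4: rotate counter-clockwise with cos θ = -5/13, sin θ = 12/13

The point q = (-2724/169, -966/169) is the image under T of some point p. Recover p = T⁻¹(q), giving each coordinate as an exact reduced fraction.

p = (-4, -3)

T1 = [2 0 0; 0 -1 0; 0 0 1]
T2·T1 = [-10/13 12/13 0; 24/13 5/13 0; 0 0 1]
T3·…·T1 = [-30/13 36/13 0; -48/13 -10/13 0; 0 0 1]
T4·…·T1 = [726/169 -60/169 0; -120/169 482/169 0; 0 0 1]
det M = 12; M⁻¹ = [241/1014 5/169 0; 10/169 121/338 0; 0 0 1]
M⁻¹ · (-2724/169, -966/169)ᵀ = (-4, -3)ᵀ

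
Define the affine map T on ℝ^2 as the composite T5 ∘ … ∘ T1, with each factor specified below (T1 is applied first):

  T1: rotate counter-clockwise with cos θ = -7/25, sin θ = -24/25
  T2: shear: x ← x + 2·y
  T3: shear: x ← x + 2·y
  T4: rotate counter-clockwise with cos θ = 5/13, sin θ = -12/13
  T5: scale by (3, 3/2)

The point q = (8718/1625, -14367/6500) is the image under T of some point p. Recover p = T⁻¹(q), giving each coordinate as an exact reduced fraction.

p = (-2/5, -5/2)

T1 = [-7/25 24/25 0; -24/25 -7/25 0; 0 0 1]
T2·T1 = [-11/5 2/5 0; -24/25 -7/25 0; 0 0 1]
T3·…·T1 = [-103/25 -4/25 0; -24/25 -7/25 0; 0 0 1]
T4·…·T1 = [-803/325 -8/25 0; 1116/325 1/25 0; 0 0 1]
T5·…·T1 = [-2409/325 -24/25 0; 1674/325 3/50 0; 0 0 1]
det M = 9/2; M⁻¹ = [1/75 16/75 0; -372/325 -1606/975 0; 0 0 1]
M⁻¹ · (8718/1625, -14367/6500)ᵀ = (-2/5, -5/2)ᵀ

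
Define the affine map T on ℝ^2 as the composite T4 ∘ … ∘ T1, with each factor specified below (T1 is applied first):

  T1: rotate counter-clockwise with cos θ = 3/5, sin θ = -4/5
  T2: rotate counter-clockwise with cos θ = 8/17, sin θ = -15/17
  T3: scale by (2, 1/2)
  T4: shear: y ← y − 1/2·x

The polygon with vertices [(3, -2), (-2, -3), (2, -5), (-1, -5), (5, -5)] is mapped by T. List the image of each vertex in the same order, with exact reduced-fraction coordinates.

image vertices: (-524/85, 73/34), (-318/85, 58/17), (-914/85, 94/17), (-698/85, 191/34), (-226/17, 185/34)

T1 rotate counter-clockwise with cos θ = 3/5, sin θ = -4/5: (3, -2) → (1/5, -18/5); (-2, -3) → (-18/5, -1/5); (2, -5) → (-14/5, -23/5); (-1, -5) → (-23/5, -11/5); (5, -5) → (-1, -7)
T2 rotate counter-clockwise with cos θ = 8/17, sin θ = -15/17: (1/5, -18/5) → (-262/85, -159/85); (-18/5, -1/5) → (-159/85, 262/85); (-14/5, -23/5) → (-457/85, 26/85); (-23/5, -11/5) → (-349/85, 257/85); (-1, -7) → (-113/17, -41/17)
T3 scale by (2, 1/2): (-262/85, -159/85) → (-524/85, -159/170); (-159/85, 262/85) → (-318/85, 131/85); (-457/85, 26/85) → (-914/85, 13/85); (-349/85, 257/85) → (-698/85, 257/170); (-113/17, -41/17) → (-226/17, -41/34)
T4 shear: y ← y − 1/2·x: (-524/85, -159/170) → (-524/85, 73/34); (-318/85, 131/85) → (-318/85, 58/17); (-914/85, 13/85) → (-914/85, 94/17); (-698/85, 257/170) → (-698/85, 191/34); (-226/17, -41/34) → (-226/17, 185/34)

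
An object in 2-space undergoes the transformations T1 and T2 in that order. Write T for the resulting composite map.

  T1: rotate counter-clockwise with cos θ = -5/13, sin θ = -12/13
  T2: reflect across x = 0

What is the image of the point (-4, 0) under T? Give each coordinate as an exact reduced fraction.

T(p) = (-20/13, 48/13)

T1 rotate counter-clockwise with cos θ = -5/13, sin θ = -12/13: (-4, 0) → (20/13, 48/13)
T2 reflect across x = 0: (20/13, 48/13) → (-20/13, 48/13)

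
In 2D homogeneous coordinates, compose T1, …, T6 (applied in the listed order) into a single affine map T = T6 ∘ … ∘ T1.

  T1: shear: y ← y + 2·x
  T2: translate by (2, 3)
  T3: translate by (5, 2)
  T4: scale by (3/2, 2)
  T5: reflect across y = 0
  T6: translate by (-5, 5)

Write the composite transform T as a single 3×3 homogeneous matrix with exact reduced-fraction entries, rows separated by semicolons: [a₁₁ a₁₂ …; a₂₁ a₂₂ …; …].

T = [3/2 0 11/2; -4 -2 -5; 0 0 1]

T1 = [1 0 0; 2 1 0; 0 0 1]
T2·T1 = [1 0 2; 2 1 3; 0 0 1]
T3·…·T1 = [1 0 7; 2 1 5; 0 0 1]
T4·…·T1 = [3/2 0 21/2; 4 2 10; 0 0 1]
T5·…·T1 = [3/2 0 21/2; -4 -2 -10; 0 0 1]
T6·…·T1 = [3/2 0 11/2; -4 -2 -5; 0 0 1]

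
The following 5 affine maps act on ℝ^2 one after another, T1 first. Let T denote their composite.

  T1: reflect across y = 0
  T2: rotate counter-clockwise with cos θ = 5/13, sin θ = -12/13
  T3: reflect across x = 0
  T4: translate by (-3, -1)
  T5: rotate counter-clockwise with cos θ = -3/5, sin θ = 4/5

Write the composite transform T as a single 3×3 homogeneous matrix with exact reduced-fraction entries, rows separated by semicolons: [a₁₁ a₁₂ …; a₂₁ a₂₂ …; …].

T = [63/65 -16/65 13/5; 16/65 63/65 -9/5; 0 0 1]

T1 = [1 0 0; 0 -1 0; 0 0 1]
T2·T1 = [5/13 -12/13 0; -12/13 -5/13 0; 0 0 1]
T3·…·T1 = [-5/13 12/13 0; -12/13 -5/13 0; 0 0 1]
T4·…·T1 = [-5/13 12/13 -3; -12/13 -5/13 -1; 0 0 1]
T5·…·T1 = [63/65 -16/65 13/5; 16/65 63/65 -9/5; 0 0 1]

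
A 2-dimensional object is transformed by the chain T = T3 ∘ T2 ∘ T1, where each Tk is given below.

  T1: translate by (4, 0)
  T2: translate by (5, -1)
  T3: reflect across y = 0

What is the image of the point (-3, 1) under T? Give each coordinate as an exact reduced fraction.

T1 translate by (4, 0): (-3, 1) → (1, 1)
T2 translate by (5, -1): (1, 1) → (6, 0)
T3 reflect across y = 0: (6, 0) → (6, 0)

T(p) = (6, 0)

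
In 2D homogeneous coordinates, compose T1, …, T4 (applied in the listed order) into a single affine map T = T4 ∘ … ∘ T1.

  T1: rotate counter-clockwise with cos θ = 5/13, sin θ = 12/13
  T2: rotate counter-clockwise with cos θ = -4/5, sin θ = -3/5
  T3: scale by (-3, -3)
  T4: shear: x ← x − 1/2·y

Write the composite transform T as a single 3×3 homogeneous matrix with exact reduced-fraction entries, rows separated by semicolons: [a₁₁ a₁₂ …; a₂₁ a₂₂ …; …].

T = [-57/26 -33/13 0; 189/65 -48/65 0; 0 0 1]

T1 = [5/13 -12/13 0; 12/13 5/13 0; 0 0 1]
T2·T1 = [16/65 63/65 0; -63/65 16/65 0; 0 0 1]
T3·…·T1 = [-48/65 -189/65 0; 189/65 -48/65 0; 0 0 1]
T4·…·T1 = [-57/26 -33/13 0; 189/65 -48/65 0; 0 0 1]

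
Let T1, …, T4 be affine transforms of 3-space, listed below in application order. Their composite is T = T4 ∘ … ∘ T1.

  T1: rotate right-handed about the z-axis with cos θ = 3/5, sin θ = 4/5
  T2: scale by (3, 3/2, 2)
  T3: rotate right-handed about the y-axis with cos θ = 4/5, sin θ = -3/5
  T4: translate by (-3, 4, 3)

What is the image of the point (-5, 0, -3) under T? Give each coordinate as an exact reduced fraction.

T(p) = (-33/5, -2, -36/5)

T1 rotate right-handed about the z-axis with cos θ = 3/5, sin θ = 4/5: (-5, 0, -3) → (-3, -4, -3)
T2 scale by (3, 3/2, 2): (-3, -4, -3) → (-9, -6, -6)
T3 rotate right-handed about the y-axis with cos θ = 4/5, sin θ = -3/5: (-9, -6, -6) → (-18/5, -6, -51/5)
T4 translate by (-3, 4, 3): (-18/5, -6, -51/5) → (-33/5, -2, -36/5)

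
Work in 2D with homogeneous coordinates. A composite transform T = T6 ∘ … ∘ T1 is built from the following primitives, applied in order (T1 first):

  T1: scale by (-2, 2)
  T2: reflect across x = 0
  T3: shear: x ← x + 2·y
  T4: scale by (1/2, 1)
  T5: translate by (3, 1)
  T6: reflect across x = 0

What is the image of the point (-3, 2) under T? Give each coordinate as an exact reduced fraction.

T1 scale by (-2, 2): (-3, 2) → (6, 4)
T2 reflect across x = 0: (6, 4) → (-6, 4)
T3 shear: x ← x + 2·y: (-6, 4) → (2, 4)
T4 scale by (1/2, 1): (2, 4) → (1, 4)
T5 translate by (3, 1): (1, 4) → (4, 5)
T6 reflect across x = 0: (4, 5) → (-4, 5)

T(p) = (-4, 5)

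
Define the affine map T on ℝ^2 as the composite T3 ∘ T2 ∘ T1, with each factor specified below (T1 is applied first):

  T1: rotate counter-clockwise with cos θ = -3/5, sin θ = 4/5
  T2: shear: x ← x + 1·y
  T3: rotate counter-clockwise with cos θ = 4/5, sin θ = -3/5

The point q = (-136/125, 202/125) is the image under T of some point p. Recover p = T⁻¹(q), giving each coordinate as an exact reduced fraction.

T1 = [-3/5 -4/5 0; 4/5 -3/5 0; 0 0 1]
T2·T1 = [1/5 -7/5 0; 4/5 -3/5 0; 0 0 1]
T3·…·T1 = [16/25 -37/25 0; 13/25 9/25 0; 0 0 1]
det M = 1; M⁻¹ = [9/25 37/25 0; -13/25 16/25 0; 0 0 1]
M⁻¹ · (-136/125, 202/125)ᵀ = (2, 8/5)ᵀ

p = (2, 8/5)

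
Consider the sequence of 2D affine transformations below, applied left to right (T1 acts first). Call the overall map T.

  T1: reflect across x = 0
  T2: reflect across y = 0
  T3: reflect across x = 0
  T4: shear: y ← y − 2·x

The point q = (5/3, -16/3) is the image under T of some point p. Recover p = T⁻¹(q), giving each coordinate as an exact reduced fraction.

T1 = [-1 0 0; 0 1 0; 0 0 1]
T2·T1 = [-1 0 0; 0 -1 0; 0 0 1]
T3·…·T1 = [1 0 0; 0 -1 0; 0 0 1]
T4·…·T1 = [1 0 0; -2 -1 0; 0 0 1]
det M = -1; M⁻¹ = [1 0 0; -2 -1 0; 0 0 1]
M⁻¹ · (5/3, -16/3)ᵀ = (5/3, 2)ᵀ

p = (5/3, 2)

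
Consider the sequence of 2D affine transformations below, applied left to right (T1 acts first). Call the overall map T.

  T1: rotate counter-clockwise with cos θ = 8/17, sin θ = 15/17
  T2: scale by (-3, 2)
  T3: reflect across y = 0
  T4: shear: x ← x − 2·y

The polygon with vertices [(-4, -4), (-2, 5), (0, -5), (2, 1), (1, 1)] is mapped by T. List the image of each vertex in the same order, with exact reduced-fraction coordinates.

T1 rotate counter-clockwise with cos θ = 8/17, sin θ = 15/17: (-4, -4) → (28/17, -92/17); (-2, 5) → (-91/17, 10/17); (0, -5) → (75/17, -40/17); (2, 1) → (1/17, 38/17); (1, 1) → (-7/17, 23/17)
T2 scale by (-3, 2): (28/17, -92/17) → (-84/17, -184/17); (-91/17, 10/17) → (273/17, 20/17); (75/17, -40/17) → (-225/17, -80/17); (1/17, 38/17) → (-3/17, 76/17); (-7/17, 23/17) → (21/17, 46/17)
T3 reflect across y = 0: (-84/17, -184/17) → (-84/17, 184/17); (273/17, 20/17) → (273/17, -20/17); (-225/17, -80/17) → (-225/17, 80/17); (-3/17, 76/17) → (-3/17, -76/17); (21/17, 46/17) → (21/17, -46/17)
T4 shear: x ← x − 2·y: (-84/17, 184/17) → (-452/17, 184/17); (273/17, -20/17) → (313/17, -20/17); (-225/17, 80/17) → (-385/17, 80/17); (-3/17, -76/17) → (149/17, -76/17); (21/17, -46/17) → (113/17, -46/17)

image vertices: (-452/17, 184/17), (313/17, -20/17), (-385/17, 80/17), (149/17, -76/17), (113/17, -46/17)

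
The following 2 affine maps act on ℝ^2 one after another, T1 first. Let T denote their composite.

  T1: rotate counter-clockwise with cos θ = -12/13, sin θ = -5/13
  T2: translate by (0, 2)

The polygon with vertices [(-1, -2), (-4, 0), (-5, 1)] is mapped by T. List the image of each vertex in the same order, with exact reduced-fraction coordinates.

T1 rotate counter-clockwise with cos θ = -12/13, sin θ = -5/13: (-1, -2) → (2/13, 29/13); (-4, 0) → (48/13, 20/13); (-5, 1) → (5, 1)
T2 translate by (0, 2): (2/13, 29/13) → (2/13, 55/13); (48/13, 20/13) → (48/13, 46/13); (5, 1) → (5, 3)

image vertices: (2/13, 55/13), (48/13, 46/13), (5, 3)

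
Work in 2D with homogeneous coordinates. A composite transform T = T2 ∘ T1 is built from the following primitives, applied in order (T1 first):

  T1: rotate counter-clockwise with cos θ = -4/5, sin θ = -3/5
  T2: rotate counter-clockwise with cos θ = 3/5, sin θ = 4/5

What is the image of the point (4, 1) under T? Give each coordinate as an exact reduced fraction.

T1 rotate counter-clockwise with cos θ = -4/5, sin θ = -3/5: (4, 1) → (-13/5, -16/5)
T2 rotate counter-clockwise with cos θ = 3/5, sin θ = 4/5: (-13/5, -16/5) → (1, -4)

T(p) = (1, -4)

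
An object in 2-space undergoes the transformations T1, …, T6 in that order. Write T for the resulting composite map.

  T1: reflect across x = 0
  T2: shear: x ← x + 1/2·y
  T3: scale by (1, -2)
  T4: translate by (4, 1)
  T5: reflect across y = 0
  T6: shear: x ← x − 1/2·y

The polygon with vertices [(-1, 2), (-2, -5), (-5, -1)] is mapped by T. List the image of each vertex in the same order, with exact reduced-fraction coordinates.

image vertices: (9/2, 3), (9, -11), (10, -3)

T1 reflect across x = 0: (-1, 2) → (1, 2); (-2, -5) → (2, -5); (-5, -1) → (5, -1)
T2 shear: x ← x + 1/2·y: (1, 2) → (2, 2); (2, -5) → (-1/2, -5); (5, -1) → (9/2, -1)
T3 scale by (1, -2): (2, 2) → (2, -4); (-1/2, -5) → (-1/2, 10); (9/2, -1) → (9/2, 2)
T4 translate by (4, 1): (2, -4) → (6, -3); (-1/2, 10) → (7/2, 11); (9/2, 2) → (17/2, 3)
T5 reflect across y = 0: (6, -3) → (6, 3); (7/2, 11) → (7/2, -11); (17/2, 3) → (17/2, -3)
T6 shear: x ← x − 1/2·y: (6, 3) → (9/2, 3); (7/2, -11) → (9, -11); (17/2, -3) → (10, -3)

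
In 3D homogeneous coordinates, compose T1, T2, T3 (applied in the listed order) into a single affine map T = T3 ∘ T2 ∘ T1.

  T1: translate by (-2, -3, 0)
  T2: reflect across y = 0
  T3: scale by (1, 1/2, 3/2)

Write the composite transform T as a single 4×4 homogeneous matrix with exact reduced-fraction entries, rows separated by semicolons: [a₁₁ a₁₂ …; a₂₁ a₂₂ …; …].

T1 = [1 0 0 -2; 0 1 0 -3; 0 0 1 0; 0 0 0 1]
T2·T1 = [1 0 0 -2; 0 -1 0 3; 0 0 1 0; 0 0 0 1]
T3·…·T1 = [1 0 0 -2; 0 -1/2 0 3/2; 0 0 3/2 0; 0 0 0 1]

T = [1 0 0 -2; 0 -1/2 0 3/2; 0 0 3/2 0; 0 0 0 1]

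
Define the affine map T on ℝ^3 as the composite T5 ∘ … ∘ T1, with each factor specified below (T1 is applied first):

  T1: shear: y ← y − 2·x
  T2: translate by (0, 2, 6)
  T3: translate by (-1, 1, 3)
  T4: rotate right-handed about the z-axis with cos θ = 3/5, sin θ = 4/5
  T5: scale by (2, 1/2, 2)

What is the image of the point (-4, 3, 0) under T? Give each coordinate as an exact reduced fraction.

T(p) = (-142/5, 11/5, 18)

T1 shear: y ← y − 2·x: (-4, 3, 0) → (-4, 11, 0)
T2 translate by (0, 2, 6): (-4, 11, 0) → (-4, 13, 6)
T3 translate by (-1, 1, 3): (-4, 13, 6) → (-5, 14, 9)
T4 rotate right-handed about the z-axis with cos θ = 3/5, sin θ = 4/5: (-5, 14, 9) → (-71/5, 22/5, 9)
T5 scale by (2, 1/2, 2): (-71/5, 22/5, 9) → (-142/5, 11/5, 18)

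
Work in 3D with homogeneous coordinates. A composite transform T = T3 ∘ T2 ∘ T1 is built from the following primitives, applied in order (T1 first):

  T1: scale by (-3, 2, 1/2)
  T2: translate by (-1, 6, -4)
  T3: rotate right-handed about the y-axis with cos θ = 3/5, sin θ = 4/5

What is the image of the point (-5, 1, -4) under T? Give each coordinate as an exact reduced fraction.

T(p) = (18/5, 8, -74/5)

T1 scale by (-3, 2, 1/2): (-5, 1, -4) → (15, 2, -2)
T2 translate by (-1, 6, -4): (15, 2, -2) → (14, 8, -6)
T3 rotate right-handed about the y-axis with cos θ = 3/5, sin θ = 4/5: (14, 8, -6) → (18/5, 8, -74/5)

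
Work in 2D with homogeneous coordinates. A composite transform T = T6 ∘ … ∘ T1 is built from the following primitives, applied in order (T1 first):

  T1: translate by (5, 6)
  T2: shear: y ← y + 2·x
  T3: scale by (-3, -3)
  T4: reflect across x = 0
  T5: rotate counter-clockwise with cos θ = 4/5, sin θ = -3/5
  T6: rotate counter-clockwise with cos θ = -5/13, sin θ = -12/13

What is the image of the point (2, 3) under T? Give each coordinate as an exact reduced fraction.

T1 translate by (5, 6): (2, 3) → (7, 9)
T2 shear: y ← y + 2·x: (7, 9) → (7, 23)
T3 scale by (-3, -3): (7, 23) → (-21, -69)
T4 reflect across x = 0: (-21, -69) → (21, -69)
T5 rotate counter-clockwise with cos θ = 4/5, sin θ = -3/5: (21, -69) → (-123/5, -339/5)
T6 rotate counter-clockwise with cos θ = -5/13, sin θ = -12/13: (-123/5, -339/5) → (-3453/65, 3171/65)

T(p) = (-3453/65, 3171/65)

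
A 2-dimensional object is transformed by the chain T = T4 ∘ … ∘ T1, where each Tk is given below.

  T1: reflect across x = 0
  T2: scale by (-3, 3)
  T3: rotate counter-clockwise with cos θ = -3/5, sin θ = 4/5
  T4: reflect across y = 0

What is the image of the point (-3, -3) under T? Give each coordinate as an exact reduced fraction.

T(p) = (63/5, 9/5)

T1 reflect across x = 0: (-3, -3) → (3, -3)
T2 scale by (-3, 3): (3, -3) → (-9, -9)
T3 rotate counter-clockwise with cos θ = -3/5, sin θ = 4/5: (-9, -9) → (63/5, -9/5)
T4 reflect across y = 0: (63/5, -9/5) → (63/5, 9/5)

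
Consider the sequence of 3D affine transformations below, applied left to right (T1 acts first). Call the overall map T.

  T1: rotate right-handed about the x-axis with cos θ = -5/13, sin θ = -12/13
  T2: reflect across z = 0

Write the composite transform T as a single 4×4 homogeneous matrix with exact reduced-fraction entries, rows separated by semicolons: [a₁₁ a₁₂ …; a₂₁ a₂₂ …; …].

T = [1 0 0 0; 0 -5/13 12/13 0; 0 12/13 5/13 0; 0 0 0 1]

T1 = [1 0 0 0; 0 -5/13 12/13 0; 0 -12/13 -5/13 0; 0 0 0 1]
T2·T1 = [1 0 0 0; 0 -5/13 12/13 0; 0 12/13 5/13 0; 0 0 0 1]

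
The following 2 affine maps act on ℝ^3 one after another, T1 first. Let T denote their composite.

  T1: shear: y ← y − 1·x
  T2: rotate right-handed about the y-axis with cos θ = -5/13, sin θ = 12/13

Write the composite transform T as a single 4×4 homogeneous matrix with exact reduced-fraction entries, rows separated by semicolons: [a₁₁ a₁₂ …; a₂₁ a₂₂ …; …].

T1 = [1 0 0 0; -1 1 0 0; 0 0 1 0; 0 0 0 1]
T2·T1 = [-5/13 0 12/13 0; -1 1 0 0; -12/13 0 -5/13 0; 0 0 0 1]

T = [-5/13 0 12/13 0; -1 1 0 0; -12/13 0 -5/13 0; 0 0 0 1]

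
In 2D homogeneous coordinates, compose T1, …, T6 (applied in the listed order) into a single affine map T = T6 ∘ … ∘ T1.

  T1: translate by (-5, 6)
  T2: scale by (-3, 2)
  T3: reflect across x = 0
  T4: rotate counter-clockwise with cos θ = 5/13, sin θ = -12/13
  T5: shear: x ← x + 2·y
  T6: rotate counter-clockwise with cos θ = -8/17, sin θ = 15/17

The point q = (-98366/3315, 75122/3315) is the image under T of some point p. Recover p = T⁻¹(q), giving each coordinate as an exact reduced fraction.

p = (3/5, -5/3)

T1 = [1 0 -5; 0 1 6; 0 0 1]
T2·T1 = [-3 0 15; 0 2 12; 0 0 1]
T3·…·T1 = [3 0 -15; 0 2 12; 0 0 1]
T4·…·T1 = [15/13 24/13 69/13; -36/13 10/13 240/13; 0 0 1]
T5·…·T1 = [-57/13 44/13 549/13; -36/13 10/13 240/13; 0 0 1]
T6·…·T1 = [996/221 -502/221 -7992/221; -567/221 580/221 6315/221; 0 0 1]
det M = 6; M⁻¹ = [290/663 251/663 5; 189/442 166/221 -6; 0 0 1]
M⁻¹ · (-98366/3315, 75122/3315)ᵀ = (3/5, -5/3)ᵀ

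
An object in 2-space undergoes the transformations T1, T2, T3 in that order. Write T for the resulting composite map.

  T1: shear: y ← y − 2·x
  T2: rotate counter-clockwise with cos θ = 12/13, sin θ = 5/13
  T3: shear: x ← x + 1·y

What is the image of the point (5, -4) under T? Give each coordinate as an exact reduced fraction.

T(p) = (-1, -11)

T1 shear: y ← y − 2·x: (5, -4) → (5, -14)
T2 rotate counter-clockwise with cos θ = 12/13, sin θ = 5/13: (5, -14) → (10, -11)
T3 shear: x ← x + 1·y: (10, -11) → (-1, -11)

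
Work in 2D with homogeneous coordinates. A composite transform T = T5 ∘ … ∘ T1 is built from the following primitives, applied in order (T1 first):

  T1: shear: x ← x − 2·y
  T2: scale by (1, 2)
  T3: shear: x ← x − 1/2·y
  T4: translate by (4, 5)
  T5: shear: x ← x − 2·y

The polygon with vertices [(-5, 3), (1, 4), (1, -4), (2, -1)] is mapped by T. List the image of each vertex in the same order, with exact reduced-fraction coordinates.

image vertices: (-32, 11), (-33, 13), (23, -3), (3, 3)

T1 shear: x ← x − 2·y: (-5, 3) → (-11, 3); (1, 4) → (-7, 4); (1, -4) → (9, -4); (2, -1) → (4, -1)
T2 scale by (1, 2): (-11, 3) → (-11, 6); (-7, 4) → (-7, 8); (9, -4) → (9, -8); (4, -1) → (4, -2)
T3 shear: x ← x − 1/2·y: (-11, 6) → (-14, 6); (-7, 8) → (-11, 8); (9, -8) → (13, -8); (4, -2) → (5, -2)
T4 translate by (4, 5): (-14, 6) → (-10, 11); (-11, 8) → (-7, 13); (13, -8) → (17, -3); (5, -2) → (9, 3)
T5 shear: x ← x − 2·y: (-10, 11) → (-32, 11); (-7, 13) → (-33, 13); (17, -3) → (23, -3); (9, 3) → (3, 3)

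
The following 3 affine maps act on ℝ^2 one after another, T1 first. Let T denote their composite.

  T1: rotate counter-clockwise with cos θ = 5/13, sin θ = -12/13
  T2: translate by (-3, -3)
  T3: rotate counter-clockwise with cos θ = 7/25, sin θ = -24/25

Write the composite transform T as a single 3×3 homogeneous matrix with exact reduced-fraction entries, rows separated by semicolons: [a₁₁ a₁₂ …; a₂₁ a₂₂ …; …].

T1 = [5/13 12/13 0; -12/13 5/13 0; 0 0 1]
T2·T1 = [5/13 12/13 -3; -12/13 5/13 -3; 0 0 1]
T3·…·T1 = [-253/325 204/325 -93/25; -204/325 -253/325 51/25; 0 0 1]

T = [-253/325 204/325 -93/25; -204/325 -253/325 51/25; 0 0 1]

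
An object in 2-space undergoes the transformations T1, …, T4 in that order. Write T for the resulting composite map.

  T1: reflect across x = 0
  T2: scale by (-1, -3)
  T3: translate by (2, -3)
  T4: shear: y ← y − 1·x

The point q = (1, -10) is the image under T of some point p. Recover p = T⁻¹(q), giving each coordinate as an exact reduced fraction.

p = (-1, 2)

T1 = [-1 0 0; 0 1 0; 0 0 1]
T2·T1 = [1 0 0; 0 -3 0; 0 0 1]
T3·…·T1 = [1 0 2; 0 -3 -3; 0 0 1]
T4·…·T1 = [1 0 2; -1 -3 -5; 0 0 1]
det M = -3; M⁻¹ = [1 0 -2; -1/3 -1/3 -1; 0 0 1]
M⁻¹ · (1, -10)ᵀ = (-1, 2)ᵀ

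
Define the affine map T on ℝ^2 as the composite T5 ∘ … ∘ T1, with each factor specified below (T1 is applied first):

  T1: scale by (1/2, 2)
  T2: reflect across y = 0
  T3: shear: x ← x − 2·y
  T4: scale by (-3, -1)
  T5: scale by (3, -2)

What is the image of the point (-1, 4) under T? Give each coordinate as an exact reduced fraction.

T(p) = (-279/2, -16)

T1 scale by (1/2, 2): (-1, 4) → (-1/2, 8)
T2 reflect across y = 0: (-1/2, 8) → (-1/2, -8)
T3 shear: x ← x − 2·y: (-1/2, -8) → (31/2, -8)
T4 scale by (-3, -1): (31/2, -8) → (-93/2, 8)
T5 scale by (3, -2): (-93/2, 8) → (-279/2, -16)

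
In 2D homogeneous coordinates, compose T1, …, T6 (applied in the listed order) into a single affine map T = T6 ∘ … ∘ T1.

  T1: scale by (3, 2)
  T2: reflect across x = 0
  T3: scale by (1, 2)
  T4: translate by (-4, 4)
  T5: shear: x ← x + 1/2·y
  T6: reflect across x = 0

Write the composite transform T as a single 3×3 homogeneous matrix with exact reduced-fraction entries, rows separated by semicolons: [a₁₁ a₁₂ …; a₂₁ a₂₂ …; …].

T1 = [3 0 0; 0 2 0; 0 0 1]
T2·T1 = [-3 0 0; 0 2 0; 0 0 1]
T3·…·T1 = [-3 0 0; 0 4 0; 0 0 1]
T4·…·T1 = [-3 0 -4; 0 4 4; 0 0 1]
T5·…·T1 = [-3 2 -2; 0 4 4; 0 0 1]
T6·…·T1 = [3 -2 2; 0 4 4; 0 0 1]

T = [3 -2 2; 0 4 4; 0 0 1]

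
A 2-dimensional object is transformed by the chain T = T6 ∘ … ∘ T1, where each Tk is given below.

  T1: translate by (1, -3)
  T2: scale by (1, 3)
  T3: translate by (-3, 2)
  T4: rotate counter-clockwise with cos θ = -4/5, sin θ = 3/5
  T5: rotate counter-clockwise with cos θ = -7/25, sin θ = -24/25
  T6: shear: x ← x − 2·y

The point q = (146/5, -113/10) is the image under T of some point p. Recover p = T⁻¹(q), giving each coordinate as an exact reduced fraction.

T1 = [1 0 1; 0 1 -3; 0 0 1]
T2·T1 = [1 0 1; 0 3 -9; 0 0 1]
T3·…·T1 = [1 0 -2; 0 3 -7; 0 0 1]
T4·…·T1 = [-4/5 -9/5 29/5; 3/5 -12/5 22/5; 0 0 1]
T5·…·T1 = [4/5 -9/5 13/5; 3/5 12/5 -34/5; 0 0 1]
T6·…·T1 = [-2/5 -33/5 81/5; 3/5 12/5 -34/5; 0 0 1]
det M = 3; M⁻¹ = [4/5 11/5 2; -1/5 -2/15 7/3; 0 0 1]
M⁻¹ · (146/5, -113/10)ᵀ = (1/2, -2)ᵀ

p = (1/2, -2)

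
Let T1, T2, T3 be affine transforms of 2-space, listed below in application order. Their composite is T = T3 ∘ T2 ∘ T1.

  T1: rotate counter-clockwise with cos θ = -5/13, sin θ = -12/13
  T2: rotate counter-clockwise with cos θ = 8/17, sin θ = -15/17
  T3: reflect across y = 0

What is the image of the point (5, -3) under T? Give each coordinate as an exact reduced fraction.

T(p) = (-1163/221, -555/221)

T1 rotate counter-clockwise with cos θ = -5/13, sin θ = -12/13: (5, -3) → (-61/13, -45/13)
T2 rotate counter-clockwise with cos θ = 8/17, sin θ = -15/17: (-61/13, -45/13) → (-1163/221, 555/221)
T3 reflect across y = 0: (-1163/221, 555/221) → (-1163/221, -555/221)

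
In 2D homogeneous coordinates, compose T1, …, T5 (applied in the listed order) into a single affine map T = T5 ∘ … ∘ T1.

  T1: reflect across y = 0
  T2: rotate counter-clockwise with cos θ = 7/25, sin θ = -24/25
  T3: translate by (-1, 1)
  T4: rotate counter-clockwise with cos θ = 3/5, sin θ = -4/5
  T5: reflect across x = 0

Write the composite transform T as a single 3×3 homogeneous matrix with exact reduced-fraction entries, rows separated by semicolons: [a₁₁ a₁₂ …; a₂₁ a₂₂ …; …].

T = [3/5 4/5 -1/5; -4/5 3/5 7/5; 0 0 1]

T1 = [1 0 0; 0 -1 0; 0 0 1]
T2·T1 = [7/25 -24/25 0; -24/25 -7/25 0; 0 0 1]
T3·…·T1 = [7/25 -24/25 -1; -24/25 -7/25 1; 0 0 1]
T4·…·T1 = [-3/5 -4/5 1/5; -4/5 3/5 7/5; 0 0 1]
T5·…·T1 = [3/5 4/5 -1/5; -4/5 3/5 7/5; 0 0 1]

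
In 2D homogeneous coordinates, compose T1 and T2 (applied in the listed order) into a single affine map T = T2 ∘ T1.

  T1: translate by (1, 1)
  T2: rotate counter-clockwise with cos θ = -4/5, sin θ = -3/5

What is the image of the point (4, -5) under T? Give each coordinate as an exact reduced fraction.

T(p) = (-32/5, 1/5)

T1 translate by (1, 1): (4, -5) → (5, -4)
T2 rotate counter-clockwise with cos θ = -4/5, sin θ = -3/5: (5, -4) → (-32/5, 1/5)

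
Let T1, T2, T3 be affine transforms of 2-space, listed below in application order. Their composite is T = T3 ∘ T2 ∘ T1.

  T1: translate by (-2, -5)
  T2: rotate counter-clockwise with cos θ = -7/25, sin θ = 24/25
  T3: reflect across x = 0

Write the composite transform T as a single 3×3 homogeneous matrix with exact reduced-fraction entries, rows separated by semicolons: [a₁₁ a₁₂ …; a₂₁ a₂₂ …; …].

T1 = [1 0 -2; 0 1 -5; 0 0 1]
T2·T1 = [-7/25 -24/25 134/25; 24/25 -7/25 -13/25; 0 0 1]
T3·…·T1 = [7/25 24/25 -134/25; 24/25 -7/25 -13/25; 0 0 1]

T = [7/25 24/25 -134/25; 24/25 -7/25 -13/25; 0 0 1]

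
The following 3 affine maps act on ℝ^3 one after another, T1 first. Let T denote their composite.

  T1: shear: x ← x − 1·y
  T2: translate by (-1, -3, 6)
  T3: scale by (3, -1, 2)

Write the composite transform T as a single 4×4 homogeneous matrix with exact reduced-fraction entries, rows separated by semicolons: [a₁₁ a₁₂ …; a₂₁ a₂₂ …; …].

T1 = [1 -1 0 0; 0 1 0 0; 0 0 1 0; 0 0 0 1]
T2·T1 = [1 -1 0 -1; 0 1 0 -3; 0 0 1 6; 0 0 0 1]
T3·…·T1 = [3 -3 0 -3; 0 -1 0 3; 0 0 2 12; 0 0 0 1]

T = [3 -3 0 -3; 0 -1 0 3; 0 0 2 12; 0 0 0 1]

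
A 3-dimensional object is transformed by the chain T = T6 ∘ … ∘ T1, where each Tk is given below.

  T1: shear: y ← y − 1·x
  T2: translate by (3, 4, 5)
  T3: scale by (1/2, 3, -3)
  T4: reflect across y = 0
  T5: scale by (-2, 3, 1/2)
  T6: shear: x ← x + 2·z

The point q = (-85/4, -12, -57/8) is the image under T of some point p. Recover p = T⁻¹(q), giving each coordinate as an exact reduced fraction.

T1 = [1 0 0 0; -1 1 0 0; 0 0 1 0; 0 0 0 1]
T2·T1 = [1 0 0 3; -1 1 0 4; 0 0 1 5; 0 0 0 1]
T3·…·T1 = [1/2 0 0 3/2; -3 3 0 12; 0 0 -3 -15; 0 0 0 1]
T4·…·T1 = [1/2 0 0 3/2; 3 -3 0 -12; 0 0 -3 -15; 0 0 0 1]
T5·…·T1 = [-1 0 0 -3; 9 -9 0 -36; 0 0 -3/2 -15/2; 0 0 0 1]
T6·…·T1 = [-1 0 -3 -18; 9 -9 0 -36; 0 0 -3/2 -15/2; 0 0 0 1]
det M = -27/2; M⁻¹ = [-1 0 2 -3; -1 -1/9 2 -7; 0 0 -2/3 -5; 0 0 0 1]
M⁻¹ · (-85/4, -12, -57/8)ᵀ = (4, 4/3, -1/4)ᵀ

p = (4, 4/3, -1/4)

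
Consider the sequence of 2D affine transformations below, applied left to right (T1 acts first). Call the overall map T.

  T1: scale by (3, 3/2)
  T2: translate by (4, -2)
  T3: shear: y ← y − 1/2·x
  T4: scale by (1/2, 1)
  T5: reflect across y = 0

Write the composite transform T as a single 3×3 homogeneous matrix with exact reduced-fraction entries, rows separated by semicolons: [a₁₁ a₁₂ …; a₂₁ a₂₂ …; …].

T = [3/2 0 2; 3/2 -3/2 4; 0 0 1]

T1 = [3 0 0; 0 3/2 0; 0 0 1]
T2·T1 = [3 0 4; 0 3/2 -2; 0 0 1]
T3·…·T1 = [3 0 4; -3/2 3/2 -4; 0 0 1]
T4·…·T1 = [3/2 0 2; -3/2 3/2 -4; 0 0 1]
T5·…·T1 = [3/2 0 2; 3/2 -3/2 4; 0 0 1]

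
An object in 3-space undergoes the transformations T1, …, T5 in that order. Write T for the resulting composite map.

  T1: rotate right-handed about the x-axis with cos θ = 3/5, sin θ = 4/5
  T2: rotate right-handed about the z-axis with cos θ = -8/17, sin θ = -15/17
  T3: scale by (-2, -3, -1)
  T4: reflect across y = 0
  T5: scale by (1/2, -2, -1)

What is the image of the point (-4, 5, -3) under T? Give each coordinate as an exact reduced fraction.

T(p) = (-113/17, -504/85, 11/5)

T1 rotate right-handed about the x-axis with cos θ = 3/5, sin θ = 4/5: (-4, 5, -3) → (-4, 27/5, 11/5)
T2 rotate right-handed about the z-axis with cos θ = -8/17, sin θ = -15/17: (-4, 27/5, 11/5) → (113/17, 84/85, 11/5)
T3 scale by (-2, -3, -1): (113/17, 84/85, 11/5) → (-226/17, -252/85, -11/5)
T4 reflect across y = 0: (-226/17, -252/85, -11/5) → (-226/17, 252/85, -11/5)
T5 scale by (1/2, -2, -1): (-226/17, 252/85, -11/5) → (-113/17, -504/85, 11/5)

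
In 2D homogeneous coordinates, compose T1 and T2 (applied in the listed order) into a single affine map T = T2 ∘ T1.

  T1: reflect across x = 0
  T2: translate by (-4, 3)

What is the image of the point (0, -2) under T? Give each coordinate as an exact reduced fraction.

T1 reflect across x = 0: (0, -2) → (0, -2)
T2 translate by (-4, 3): (0, -2) → (-4, 1)

T(p) = (-4, 1)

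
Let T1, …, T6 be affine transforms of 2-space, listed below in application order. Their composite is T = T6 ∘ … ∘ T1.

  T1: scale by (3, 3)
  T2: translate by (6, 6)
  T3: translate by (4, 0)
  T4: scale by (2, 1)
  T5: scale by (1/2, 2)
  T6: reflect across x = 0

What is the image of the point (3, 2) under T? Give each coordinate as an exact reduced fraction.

T(p) = (-19, 24)

T1 scale by (3, 3): (3, 2) → (9, 6)
T2 translate by (6, 6): (9, 6) → (15, 12)
T3 translate by (4, 0): (15, 12) → (19, 12)
T4 scale by (2, 1): (19, 12) → (38, 12)
T5 scale by (1/2, 2): (38, 12) → (19, 24)
T6 reflect across x = 0: (19, 24) → (-19, 24)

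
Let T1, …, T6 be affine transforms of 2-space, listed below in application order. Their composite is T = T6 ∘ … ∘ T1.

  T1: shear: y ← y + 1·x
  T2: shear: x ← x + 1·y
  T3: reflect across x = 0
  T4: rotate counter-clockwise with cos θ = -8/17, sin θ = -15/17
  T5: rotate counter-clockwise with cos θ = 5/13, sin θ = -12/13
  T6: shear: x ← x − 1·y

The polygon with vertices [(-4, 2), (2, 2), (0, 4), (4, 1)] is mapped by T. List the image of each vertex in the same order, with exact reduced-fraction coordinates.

image vertices: (-1844/221, 566/221), (2242/221, -1006/221), (1760/221, -964/221), (3164/221, -1289/221)

T1 shear: y ← y + 1·x: (-4, 2) → (-4, -2); (2, 2) → (2, 4); (0, 4) → (0, 4); (4, 1) → (4, 5)
T2 shear: x ← x + 1·y: (-4, -2) → (-6, -2); (2, 4) → (6, 4); (0, 4) → (4, 4); (4, 5) → (9, 5)
T3 reflect across x = 0: (-6, -2) → (6, -2); (6, 4) → (-6, 4); (4, 4) → (-4, 4); (9, 5) → (-9, 5)
T4 rotate counter-clockwise with cos θ = -8/17, sin θ = -15/17: (6, -2) → (-78/17, -74/17); (-6, 4) → (108/17, 58/17); (-4, 4) → (92/17, 28/17); (-9, 5) → (147/17, 95/17)
T5 rotate counter-clockwise with cos θ = 5/13, sin θ = -12/13: (-78/17, -74/17) → (-1278/221, 566/221); (108/17, 58/17) → (1236/221, -1006/221); (92/17, 28/17) → (796/221, -964/221); (147/17, 95/17) → (1875/221, -1289/221)
T6 shear: x ← x − 1·y: (-1278/221, 566/221) → (-1844/221, 566/221); (1236/221, -1006/221) → (2242/221, -1006/221); (796/221, -964/221) → (1760/221, -964/221); (1875/221, -1289/221) → (3164/221, -1289/221)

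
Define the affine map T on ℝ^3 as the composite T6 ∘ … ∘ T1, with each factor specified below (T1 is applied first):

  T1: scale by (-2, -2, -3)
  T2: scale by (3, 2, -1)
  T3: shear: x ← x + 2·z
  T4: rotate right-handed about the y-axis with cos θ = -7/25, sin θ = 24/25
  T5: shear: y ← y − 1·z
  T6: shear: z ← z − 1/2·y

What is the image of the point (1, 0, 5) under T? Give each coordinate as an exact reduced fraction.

T(p) = (192/25, 681/25, -2043/50)

T1 scale by (-2, -2, -3): (1, 0, 5) → (-2, 0, -15)
T2 scale by (3, 2, -1): (-2, 0, -15) → (-6, 0, 15)
T3 shear: x ← x + 2·z: (-6, 0, 15) → (24, 0, 15)
T4 rotate right-handed about the y-axis with cos θ = -7/25, sin θ = 24/25: (24, 0, 15) → (192/25, 0, -681/25)
T5 shear: y ← y − 1·z: (192/25, 0, -681/25) → (192/25, 681/25, -681/25)
T6 shear: z ← z − 1/2·y: (192/25, 681/25, -681/25) → (192/25, 681/25, -2043/50)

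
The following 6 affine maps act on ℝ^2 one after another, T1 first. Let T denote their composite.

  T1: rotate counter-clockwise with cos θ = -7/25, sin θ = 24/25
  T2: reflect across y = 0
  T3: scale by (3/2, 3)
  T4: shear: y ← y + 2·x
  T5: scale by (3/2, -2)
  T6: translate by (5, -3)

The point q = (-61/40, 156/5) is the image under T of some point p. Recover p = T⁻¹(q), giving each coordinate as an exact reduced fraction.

p = (7/2, 2)

T1 = [-7/25 -24/25 0; 24/25 -7/25 0; 0 0 1]
T2·T1 = [-7/25 -24/25 0; -24/25 7/25 0; 0 0 1]
T3·…·T1 = [-21/50 -36/25 0; -72/25 21/25 0; 0 0 1]
T4·…·T1 = [-21/50 -36/25 0; -93/25 -51/25 0; 0 0 1]
T5·…·T1 = [-63/100 -54/25 0; 186/25 102/25 0; 0 0 1]
T6·…·T1 = [-63/100 -54/25 5; 186/25 102/25 -3; 0 0 1]
det M = 27/2; M⁻¹ = [68/225 4/25 -232/225; -124/225 -7/150 1177/450; 0 0 1]
M⁻¹ · (-61/40, 156/5)ᵀ = (7/2, 2)ᵀ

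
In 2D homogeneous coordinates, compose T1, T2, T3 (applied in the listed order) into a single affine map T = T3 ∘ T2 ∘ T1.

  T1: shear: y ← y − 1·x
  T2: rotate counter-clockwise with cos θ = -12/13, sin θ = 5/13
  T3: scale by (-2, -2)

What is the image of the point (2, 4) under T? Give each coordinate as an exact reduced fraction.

T1 shear: y ← y − 1·x: (2, 4) → (2, 2)
T2 rotate counter-clockwise with cos θ = -12/13, sin θ = 5/13: (2, 2) → (-34/13, -14/13)
T3 scale by (-2, -2): (-34/13, -14/13) → (68/13, 28/13)

T(p) = (68/13, 28/13)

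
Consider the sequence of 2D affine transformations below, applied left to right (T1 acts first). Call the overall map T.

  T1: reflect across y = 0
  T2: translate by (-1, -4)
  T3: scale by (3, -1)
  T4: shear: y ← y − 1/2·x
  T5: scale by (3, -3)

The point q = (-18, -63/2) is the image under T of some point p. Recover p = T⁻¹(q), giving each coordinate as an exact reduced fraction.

T1 = [1 0 0; 0 -1 0; 0 0 1]
T2·T1 = [1 0 -1; 0 -1 -4; 0 0 1]
T3·…·T1 = [3 0 -3; 0 1 4; 0 0 1]
T4·…·T1 = [3 0 -3; -3/2 1 11/2; 0 0 1]
T5·…·T1 = [9 0 -9; 9/2 -3 -33/2; 0 0 1]
det M = -27; M⁻¹ = [1/9 0 1; 1/6 -1/3 -4; 0 0 1]
M⁻¹ · (-18, -63/2)ᵀ = (-1, 7/2)ᵀ

p = (-1, 7/2)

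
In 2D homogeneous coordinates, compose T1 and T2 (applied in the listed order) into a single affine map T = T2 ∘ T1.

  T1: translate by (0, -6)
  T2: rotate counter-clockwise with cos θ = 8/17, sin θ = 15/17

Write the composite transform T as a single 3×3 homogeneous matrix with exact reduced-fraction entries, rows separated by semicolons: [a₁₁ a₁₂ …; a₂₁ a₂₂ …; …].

T1 = [1 0 0; 0 1 -6; 0 0 1]
T2·T1 = [8/17 -15/17 90/17; 15/17 8/17 -48/17; 0 0 1]

T = [8/17 -15/17 90/17; 15/17 8/17 -48/17; 0 0 1]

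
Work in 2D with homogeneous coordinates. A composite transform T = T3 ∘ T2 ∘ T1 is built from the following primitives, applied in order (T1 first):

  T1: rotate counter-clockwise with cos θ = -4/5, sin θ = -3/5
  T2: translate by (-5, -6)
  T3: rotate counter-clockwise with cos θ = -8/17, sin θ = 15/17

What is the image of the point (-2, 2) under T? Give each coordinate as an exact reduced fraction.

T(p) = (568/85, 91/85)

T1 rotate counter-clockwise with cos θ = -4/5, sin θ = -3/5: (-2, 2) → (14/5, -2/5)
T2 translate by (-5, -6): (14/5, -2/5) → (-11/5, -32/5)
T3 rotate counter-clockwise with cos θ = -8/17, sin θ = 15/17: (-11/5, -32/5) → (568/85, 91/85)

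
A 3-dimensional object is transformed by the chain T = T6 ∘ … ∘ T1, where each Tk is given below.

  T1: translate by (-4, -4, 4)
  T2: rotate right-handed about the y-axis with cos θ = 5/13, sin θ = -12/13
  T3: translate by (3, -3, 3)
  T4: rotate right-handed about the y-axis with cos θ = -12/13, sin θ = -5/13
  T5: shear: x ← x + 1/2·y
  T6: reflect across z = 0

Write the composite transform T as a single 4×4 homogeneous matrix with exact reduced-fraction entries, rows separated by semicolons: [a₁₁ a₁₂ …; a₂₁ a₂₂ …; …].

T = [-120/169 1/2 119/169 -597/338; 0 1 0 -7; 119/169 0 120/169 277/169; 0 0 0 1]

T1 = [1 0 0 -4; 0 1 0 -4; 0 0 1 4; 0 0 0 1]
T2·T1 = [5/13 0 -12/13 -68/13; 0 1 0 -4; 12/13 0 5/13 -28/13; 0 0 0 1]
T3·…·T1 = [5/13 0 -12/13 -29/13; 0 1 0 -7; 12/13 0 5/13 11/13; 0 0 0 1]
T4·…·T1 = [-120/169 0 119/169 293/169; 0 1 0 -7; -119/169 0 -120/169 -277/169; 0 0 0 1]
T5·…·T1 = [-120/169 1/2 119/169 -597/338; 0 1 0 -7; -119/169 0 -120/169 -277/169; 0 0 0 1]
T6·…·T1 = [-120/169 1/2 119/169 -597/338; 0 1 0 -7; 119/169 0 120/169 277/169; 0 0 0 1]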